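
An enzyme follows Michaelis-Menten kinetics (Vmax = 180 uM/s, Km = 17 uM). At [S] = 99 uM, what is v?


v = Vmax * [S] / (Km + [S])
v = 180 * 99 / (17 + 99)
v = 153.6207 uM/s

153.6207 uM/s


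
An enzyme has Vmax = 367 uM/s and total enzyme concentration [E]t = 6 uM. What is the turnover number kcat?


kcat = Vmax / [E]t
kcat = 367 / 6
kcat = 61.1667 s^-1

61.1667 s^-1


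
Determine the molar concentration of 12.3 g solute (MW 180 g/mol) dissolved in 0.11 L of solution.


C = (mass / MW) / volume
C = (12.3 / 180) / 0.11
C = 0.6212 M

0.6212 M


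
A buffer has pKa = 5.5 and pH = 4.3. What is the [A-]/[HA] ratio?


[A-]/[HA] = 10^(pH - pKa)
= 10^(4.3 - 5.5)
= 0.0631

0.0631


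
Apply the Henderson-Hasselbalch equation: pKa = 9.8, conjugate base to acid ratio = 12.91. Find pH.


pH = pKa + log10([A-]/[HA])
pH = 9.8 + log10(12.91)
pH = 10.9109

10.9109


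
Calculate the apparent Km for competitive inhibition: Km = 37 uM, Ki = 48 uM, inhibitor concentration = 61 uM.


Km_app = Km * (1 + [I]/Ki)
Km_app = 37 * (1 + 61/48)
Km_app = 84.0208 uM

84.0208 uM


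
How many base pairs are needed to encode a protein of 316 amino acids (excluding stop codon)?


Each amino acid = 1 codon = 3 bp
bp = 316 * 3 = 948 bp

948 bp


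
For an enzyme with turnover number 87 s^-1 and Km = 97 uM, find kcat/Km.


Catalytic efficiency = kcat / Km
= 87 / 97
= 0.8969 uM^-1*s^-1

0.8969 uM^-1*s^-1


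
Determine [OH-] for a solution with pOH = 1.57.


[OH-] = 10^(-pOH)
[OH-] = 10^(-1.57)
[OH-] = 0.0269 M

0.0269 M


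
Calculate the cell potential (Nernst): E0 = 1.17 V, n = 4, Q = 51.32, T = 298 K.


E = E0 - (RT/nF) * ln(Q)
E = 1.17 - (8.314 * 298 / (4 * 96485)) * ln(51.32)
E = 1.1447 V

1.1447 V


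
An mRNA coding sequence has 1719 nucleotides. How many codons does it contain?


codons = nucleotides / 3
codons = 1719 / 3 = 573

573


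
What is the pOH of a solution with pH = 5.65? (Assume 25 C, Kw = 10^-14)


pOH = 14 - pH
pOH = 14 - 5.65
pOH = 8.35

8.35


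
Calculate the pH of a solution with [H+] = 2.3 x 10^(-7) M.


pH = -log10([H+])
pH = -log10(2.3 x 10^(-7))
pH = 6.6383

6.6383


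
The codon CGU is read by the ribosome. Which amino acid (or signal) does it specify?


Standard genetic code lookup.
Codon CGU -> Arg

Arg


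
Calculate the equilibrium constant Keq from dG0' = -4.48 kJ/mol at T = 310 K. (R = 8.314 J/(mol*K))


Keq = exp(-dG0 * 1000 / (R * T))
Keq = exp(-(-4.48) * 1000 / (8.314 * 310))
Keq = 5.6872

5.6872


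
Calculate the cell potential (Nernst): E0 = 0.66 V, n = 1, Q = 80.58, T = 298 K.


E = E0 - (RT/nF) * ln(Q)
E = 0.66 - (8.314 * 298 / (1 * 96485)) * ln(80.58)
E = 0.5473 V

0.5473 V


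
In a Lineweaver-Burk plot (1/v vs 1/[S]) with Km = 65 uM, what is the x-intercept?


x-intercept = -1/Km
= -1/65
= -0.0154 1/uM

-0.0154 1/uM


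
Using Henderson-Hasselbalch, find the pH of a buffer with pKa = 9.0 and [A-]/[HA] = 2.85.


pH = pKa + log10([A-]/[HA])
pH = 9.0 + log10(2.85)
pH = 9.4548

9.4548


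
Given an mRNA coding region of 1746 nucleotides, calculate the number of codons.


codons = nucleotides / 3
codons = 1746 / 3 = 582

582


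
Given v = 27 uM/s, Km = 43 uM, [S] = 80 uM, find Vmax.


Vmax = v * (Km + [S]) / [S]
Vmax = 27 * (43 + 80) / 80
Vmax = 41.5125 uM/s

41.5125 uM/s


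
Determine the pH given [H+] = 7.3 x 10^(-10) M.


pH = -log10([H+])
pH = -log10(7.3 x 10^(-10))
pH = 9.1367

9.1367


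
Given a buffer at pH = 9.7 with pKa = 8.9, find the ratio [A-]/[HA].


[A-]/[HA] = 10^(pH - pKa)
= 10^(9.7 - 8.9)
= 6.3096

6.3096


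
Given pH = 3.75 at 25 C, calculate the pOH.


pOH = 14 - pH
pOH = 14 - 3.75
pOH = 10.25

10.25


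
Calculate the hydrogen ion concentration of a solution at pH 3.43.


[H+] = 10^(-pH)
[H+] = 10^(-3.43)
[H+] = 3.715e-04 M

3.715e-04 M


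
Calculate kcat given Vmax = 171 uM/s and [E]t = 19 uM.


kcat = Vmax / [E]t
kcat = 171 / 19
kcat = 9.0 s^-1

9.0 s^-1


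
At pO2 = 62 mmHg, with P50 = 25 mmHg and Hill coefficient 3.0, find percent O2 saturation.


Y = pO2^n / (P50^n + pO2^n)
Y = 62^3.0 / (25^3.0 + 62^3.0)
Y = 93.85%

93.85%


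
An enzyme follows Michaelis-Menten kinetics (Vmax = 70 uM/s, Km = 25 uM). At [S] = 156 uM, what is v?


v = Vmax * [S] / (Km + [S])
v = 70 * 156 / (25 + 156)
v = 60.3315 uM/s

60.3315 uM/s


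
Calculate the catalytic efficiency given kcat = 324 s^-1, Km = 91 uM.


Catalytic efficiency = kcat / Km
= 324 / 91
= 3.5604 uM^-1*s^-1

3.5604 uM^-1*s^-1


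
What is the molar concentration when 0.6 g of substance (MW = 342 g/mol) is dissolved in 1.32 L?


C = (mass / MW) / volume
C = (0.6 / 342) / 1.32
C = 0.0013 M

0.0013 M


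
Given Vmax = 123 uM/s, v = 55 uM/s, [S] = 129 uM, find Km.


Km = [S] * (Vmax - v) / v
Km = 129 * (123 - 55) / 55
Km = 159.4909 uM

159.4909 uM


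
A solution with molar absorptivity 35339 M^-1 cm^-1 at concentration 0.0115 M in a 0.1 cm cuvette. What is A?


A = epsilon * c * l
A = 35339 * 0.0115 * 0.1
A = 40.6399

40.6399


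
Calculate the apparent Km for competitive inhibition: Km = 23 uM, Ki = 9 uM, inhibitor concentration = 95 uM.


Km_app = Km * (1 + [I]/Ki)
Km_app = 23 * (1 + 95/9)
Km_app = 265.7778 uM

265.7778 uM


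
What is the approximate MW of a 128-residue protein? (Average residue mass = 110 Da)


MW = n_residues * 110 Da
MW = 128 * 110
MW = 14080 Da

14080 Da


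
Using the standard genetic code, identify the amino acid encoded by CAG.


Standard genetic code lookup.
Codon CAG -> Gln

Gln


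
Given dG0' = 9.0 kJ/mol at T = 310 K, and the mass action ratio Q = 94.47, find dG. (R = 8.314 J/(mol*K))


dG = dG0' + RT * ln(Q) / 1000
dG = 9.0 + 8.314 * 310 * ln(94.47) / 1000
dG = 20.7225 kJ/mol

20.7225 kJ/mol


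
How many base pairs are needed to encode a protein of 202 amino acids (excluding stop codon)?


Each amino acid = 1 codon = 3 bp
bp = 202 * 3 = 606 bp

606 bp


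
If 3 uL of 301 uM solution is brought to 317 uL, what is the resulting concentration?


C2 = C1 * V1 / V2
C2 = 301 * 3 / 317
C2 = 2.8486 uM

2.8486 uM


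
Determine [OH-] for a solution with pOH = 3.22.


[OH-] = 10^(-pOH)
[OH-] = 10^(-3.22)
[OH-] = 6.026e-04 M

6.026e-04 M


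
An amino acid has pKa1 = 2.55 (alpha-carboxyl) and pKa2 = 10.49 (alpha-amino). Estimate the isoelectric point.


pI = (pKa1 + pKa2) / 2
pI = (2.55 + 10.49) / 2
pI = 6.52

6.52


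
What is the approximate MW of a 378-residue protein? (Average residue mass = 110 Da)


MW = n_residues * 110 Da
MW = 378 * 110
MW = 41580 Da

41580 Da


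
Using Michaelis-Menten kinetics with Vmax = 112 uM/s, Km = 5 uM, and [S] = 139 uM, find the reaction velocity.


v = Vmax * [S] / (Km + [S])
v = 112 * 139 / (5 + 139)
v = 108.1111 uM/s

108.1111 uM/s


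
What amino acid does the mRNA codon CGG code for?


Standard genetic code lookup.
Codon CGG -> Arg

Arg


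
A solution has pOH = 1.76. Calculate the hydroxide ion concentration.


[OH-] = 10^(-pOH)
[OH-] = 10^(-1.76)
[OH-] = 0.0174 M

0.0174 M


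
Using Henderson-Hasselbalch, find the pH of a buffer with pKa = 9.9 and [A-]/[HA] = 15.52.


pH = pKa + log10([A-]/[HA])
pH = 9.9 + log10(15.52)
pH = 11.0909

11.0909


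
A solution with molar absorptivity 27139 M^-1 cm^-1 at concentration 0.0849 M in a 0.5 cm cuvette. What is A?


A = epsilon * c * l
A = 27139 * 0.0849 * 0.5
A = 1152.0506

1152.0506


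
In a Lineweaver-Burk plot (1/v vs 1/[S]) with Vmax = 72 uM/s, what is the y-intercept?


y-intercept = 1/Vmax
= 1/72
= 0.0139 s/uM

0.0139 s/uM


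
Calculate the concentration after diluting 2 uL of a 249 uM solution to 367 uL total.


C2 = C1 * V1 / V2
C2 = 249 * 2 / 367
C2 = 1.3569 uM

1.3569 uM


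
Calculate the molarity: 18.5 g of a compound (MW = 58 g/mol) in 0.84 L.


C = (mass / MW) / volume
C = (18.5 / 58) / 0.84
C = 0.3797 M

0.3797 M


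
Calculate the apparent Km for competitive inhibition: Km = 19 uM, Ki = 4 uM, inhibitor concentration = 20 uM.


Km_app = Km * (1 + [I]/Ki)
Km_app = 19 * (1 + 20/4)
Km_app = 114.0 uM

114.0 uM


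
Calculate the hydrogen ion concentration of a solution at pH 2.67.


[H+] = 10^(-pH)
[H+] = 10^(-2.67)
[H+] = 0.0021 M

0.0021 M


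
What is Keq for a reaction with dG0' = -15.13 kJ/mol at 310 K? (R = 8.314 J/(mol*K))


Keq = exp(-dG0 * 1000 / (R * T))
Keq = exp(-(-15.13) * 1000 / (8.314 * 310))
Keq = 354.3884

354.3884


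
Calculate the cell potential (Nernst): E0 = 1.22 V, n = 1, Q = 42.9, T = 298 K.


E = E0 - (RT/nF) * ln(Q)
E = 1.22 - (8.314 * 298 / (1 * 96485)) * ln(42.9)
E = 1.1235 V

1.1235 V


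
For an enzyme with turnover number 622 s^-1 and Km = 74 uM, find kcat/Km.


Catalytic efficiency = kcat / Km
= 622 / 74
= 8.4054 uM^-1*s^-1

8.4054 uM^-1*s^-1


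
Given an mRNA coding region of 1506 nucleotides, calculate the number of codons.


codons = nucleotides / 3
codons = 1506 / 3 = 502

502


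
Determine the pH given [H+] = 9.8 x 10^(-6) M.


pH = -log10([H+])
pH = -log10(9.8 x 10^(-6))
pH = 5.0088

5.0088


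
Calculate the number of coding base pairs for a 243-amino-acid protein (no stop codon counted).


Each amino acid = 1 codon = 3 bp
bp = 243 * 3 = 729 bp

729 bp


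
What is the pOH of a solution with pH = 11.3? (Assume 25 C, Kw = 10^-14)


pOH = 14 - pH
pOH = 14 - 11.3
pOH = 2.7

2.7


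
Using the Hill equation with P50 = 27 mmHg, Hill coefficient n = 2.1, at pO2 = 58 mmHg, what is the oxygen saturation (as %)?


Y = pO2^n / (P50^n + pO2^n)
Y = 58^2.1 / (27^2.1 + 58^2.1)
Y = 83.28%

83.28%


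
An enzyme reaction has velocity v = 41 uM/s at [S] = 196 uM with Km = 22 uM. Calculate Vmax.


Vmax = v * (Km + [S]) / [S]
Vmax = 41 * (22 + 196) / 196
Vmax = 45.602 uM/s

45.602 uM/s


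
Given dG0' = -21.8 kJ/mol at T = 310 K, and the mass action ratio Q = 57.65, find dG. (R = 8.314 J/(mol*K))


dG = dG0' + RT * ln(Q) / 1000
dG = -21.8 + 8.314 * 310 * ln(57.65) / 1000
dG = -11.3505 kJ/mol

-11.3505 kJ/mol


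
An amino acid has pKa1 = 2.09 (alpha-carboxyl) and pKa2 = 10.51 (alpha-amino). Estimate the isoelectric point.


pI = (pKa1 + pKa2) / 2
pI = (2.09 + 10.51) / 2
pI = 6.3

6.3


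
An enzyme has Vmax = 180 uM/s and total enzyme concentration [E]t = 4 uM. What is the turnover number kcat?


kcat = Vmax / [E]t
kcat = 180 / 4
kcat = 45.0 s^-1

45.0 s^-1


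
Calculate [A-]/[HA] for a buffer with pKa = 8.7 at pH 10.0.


[A-]/[HA] = 10^(pH - pKa)
= 10^(10.0 - 8.7)
= 19.9526

19.9526


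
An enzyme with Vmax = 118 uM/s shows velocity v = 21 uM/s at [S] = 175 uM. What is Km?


Km = [S] * (Vmax - v) / v
Km = 175 * (118 - 21) / 21
Km = 808.3333 uM

808.3333 uM


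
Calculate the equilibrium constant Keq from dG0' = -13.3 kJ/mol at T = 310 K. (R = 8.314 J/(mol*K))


Keq = exp(-dG0 * 1000 / (R * T))
Keq = exp(-(-13.3) * 1000 / (8.314 * 310))
Keq = 174.227

174.227


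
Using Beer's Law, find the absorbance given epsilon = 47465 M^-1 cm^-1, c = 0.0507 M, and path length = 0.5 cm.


A = epsilon * c * l
A = 47465 * 0.0507 * 0.5
A = 1203.2378

1203.2378


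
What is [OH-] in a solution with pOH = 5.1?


[OH-] = 10^(-pOH)
[OH-] = 10^(-5.1)
[OH-] = 7.943e-06 M

7.943e-06 M


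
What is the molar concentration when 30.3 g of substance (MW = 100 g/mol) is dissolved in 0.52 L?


C = (mass / MW) / volume
C = (30.3 / 100) / 0.52
C = 0.5827 M

0.5827 M


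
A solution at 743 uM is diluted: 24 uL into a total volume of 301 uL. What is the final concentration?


C2 = C1 * V1 / V2
C2 = 743 * 24 / 301
C2 = 59.2425 uM

59.2425 uM


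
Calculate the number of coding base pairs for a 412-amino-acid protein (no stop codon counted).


Each amino acid = 1 codon = 3 bp
bp = 412 * 3 = 1236 bp

1236 bp


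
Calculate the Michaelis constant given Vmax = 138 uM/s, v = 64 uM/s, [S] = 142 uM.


Km = [S] * (Vmax - v) / v
Km = 142 * (138 - 64) / 64
Km = 164.1875 uM

164.1875 uM


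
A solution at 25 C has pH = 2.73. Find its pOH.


pOH = 14 - pH
pOH = 14 - 2.73
pOH = 11.27

11.27


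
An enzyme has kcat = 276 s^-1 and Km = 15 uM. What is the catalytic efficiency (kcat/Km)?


Catalytic efficiency = kcat / Km
= 276 / 15
= 18.4 uM^-1*s^-1

18.4 uM^-1*s^-1


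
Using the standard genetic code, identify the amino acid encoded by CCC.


Standard genetic code lookup.
Codon CCC -> Pro

Pro


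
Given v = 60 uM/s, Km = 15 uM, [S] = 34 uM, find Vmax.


Vmax = v * (Km + [S]) / [S]
Vmax = 60 * (15 + 34) / 34
Vmax = 86.4706 uM/s

86.4706 uM/s


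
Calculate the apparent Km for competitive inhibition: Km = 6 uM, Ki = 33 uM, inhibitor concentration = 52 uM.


Km_app = Km * (1 + [I]/Ki)
Km_app = 6 * (1 + 52/33)
Km_app = 15.4545 uM

15.4545 uM


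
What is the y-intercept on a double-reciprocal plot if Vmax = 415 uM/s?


y-intercept = 1/Vmax
= 1/415
= 0.0024 s/uM

0.0024 s/uM


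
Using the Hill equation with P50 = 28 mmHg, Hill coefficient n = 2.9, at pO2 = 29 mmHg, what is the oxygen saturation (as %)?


Y = pO2^n / (P50^n + pO2^n)
Y = 29^2.9 / (28^2.9 + 29^2.9)
Y = 52.54%

52.54%


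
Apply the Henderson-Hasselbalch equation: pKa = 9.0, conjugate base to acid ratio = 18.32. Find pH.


pH = pKa + log10([A-]/[HA])
pH = 9.0 + log10(18.32)
pH = 10.2629

10.2629


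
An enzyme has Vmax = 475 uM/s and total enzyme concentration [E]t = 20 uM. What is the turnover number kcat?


kcat = Vmax / [E]t
kcat = 475 / 20
kcat = 23.75 s^-1

23.75 s^-1


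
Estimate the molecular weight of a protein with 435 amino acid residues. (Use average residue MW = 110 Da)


MW = n_residues * 110 Da
MW = 435 * 110
MW = 47850 Da

47850 Da


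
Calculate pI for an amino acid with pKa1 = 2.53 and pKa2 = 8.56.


pI = (pKa1 + pKa2) / 2
pI = (2.53 + 8.56) / 2
pI = 5.545

5.545


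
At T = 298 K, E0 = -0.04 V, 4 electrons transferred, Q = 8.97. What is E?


E = E0 - (RT/nF) * ln(Q)
E = -0.04 - (8.314 * 298 / (4 * 96485)) * ln(8.97)
E = -0.0541 V

-0.0541 V


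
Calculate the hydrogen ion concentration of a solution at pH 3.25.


[H+] = 10^(-pH)
[H+] = 10^(-3.25)
[H+] = 5.623e-04 M

5.623e-04 M


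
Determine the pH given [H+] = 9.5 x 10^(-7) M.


pH = -log10([H+])
pH = -log10(9.5 x 10^(-7))
pH = 6.0223

6.0223


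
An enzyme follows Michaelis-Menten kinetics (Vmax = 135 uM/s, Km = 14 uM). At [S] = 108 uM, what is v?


v = Vmax * [S] / (Km + [S])
v = 135 * 108 / (14 + 108)
v = 119.5082 uM/s

119.5082 uM/s


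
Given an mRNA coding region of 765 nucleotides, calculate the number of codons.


codons = nucleotides / 3
codons = 765 / 3 = 255

255


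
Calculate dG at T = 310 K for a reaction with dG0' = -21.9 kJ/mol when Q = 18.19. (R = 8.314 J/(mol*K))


dG = dG0' + RT * ln(Q) / 1000
dG = -21.9 + 8.314 * 310 * ln(18.19) / 1000
dG = -14.4235 kJ/mol

-14.4235 kJ/mol


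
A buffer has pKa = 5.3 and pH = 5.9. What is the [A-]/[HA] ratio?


[A-]/[HA] = 10^(pH - pKa)
= 10^(5.9 - 5.3)
= 3.9811

3.9811


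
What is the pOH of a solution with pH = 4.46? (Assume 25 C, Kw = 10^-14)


pOH = 14 - pH
pOH = 14 - 4.46
pOH = 9.54

9.54


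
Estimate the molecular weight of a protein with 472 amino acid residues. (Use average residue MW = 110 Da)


MW = n_residues * 110 Da
MW = 472 * 110
MW = 51920 Da

51920 Da


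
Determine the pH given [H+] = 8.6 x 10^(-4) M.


pH = -log10([H+])
pH = -log10(8.6 x 10^(-4))
pH = 3.0655

3.0655


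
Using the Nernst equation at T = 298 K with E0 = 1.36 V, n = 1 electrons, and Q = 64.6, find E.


E = E0 - (RT/nF) * ln(Q)
E = 1.36 - (8.314 * 298 / (1 * 96485)) * ln(64.6)
E = 1.253 V

1.253 V


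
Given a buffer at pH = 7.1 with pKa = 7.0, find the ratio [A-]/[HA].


[A-]/[HA] = 10^(pH - pKa)
= 10^(7.1 - 7.0)
= 1.2589

1.2589


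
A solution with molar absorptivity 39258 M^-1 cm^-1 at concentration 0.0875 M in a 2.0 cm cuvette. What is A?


A = epsilon * c * l
A = 39258 * 0.0875 * 2.0
A = 6870.15

6870.15


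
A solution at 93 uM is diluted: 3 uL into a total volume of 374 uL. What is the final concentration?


C2 = C1 * V1 / V2
C2 = 93 * 3 / 374
C2 = 0.746 uM

0.746 uM


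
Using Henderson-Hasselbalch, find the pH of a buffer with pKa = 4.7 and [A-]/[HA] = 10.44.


pH = pKa + log10([A-]/[HA])
pH = 4.7 + log10(10.44)
pH = 5.7187

5.7187


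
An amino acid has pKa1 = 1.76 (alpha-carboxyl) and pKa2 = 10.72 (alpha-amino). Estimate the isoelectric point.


pI = (pKa1 + pKa2) / 2
pI = (1.76 + 10.72) / 2
pI = 6.24

6.24


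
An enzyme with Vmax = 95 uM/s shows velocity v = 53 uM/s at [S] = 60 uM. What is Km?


Km = [S] * (Vmax - v) / v
Km = 60 * (95 - 53) / 53
Km = 47.5472 uM

47.5472 uM


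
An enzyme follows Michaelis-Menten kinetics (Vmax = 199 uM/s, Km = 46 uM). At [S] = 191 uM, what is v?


v = Vmax * [S] / (Km + [S])
v = 199 * 191 / (46 + 191)
v = 160.3755 uM/s

160.3755 uM/s


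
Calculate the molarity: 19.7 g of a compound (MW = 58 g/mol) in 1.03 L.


C = (mass / MW) / volume
C = (19.7 / 58) / 1.03
C = 0.3298 M

0.3298 M


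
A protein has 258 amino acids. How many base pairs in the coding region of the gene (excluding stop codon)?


Each amino acid = 1 codon = 3 bp
bp = 258 * 3 = 774 bp

774 bp


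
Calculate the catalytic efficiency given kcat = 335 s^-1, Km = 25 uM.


Catalytic efficiency = kcat / Km
= 335 / 25
= 13.4 uM^-1*s^-1

13.4 uM^-1*s^-1


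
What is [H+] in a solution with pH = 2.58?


[H+] = 10^(-pH)
[H+] = 10^(-2.58)
[H+] = 0.0026 M

0.0026 M


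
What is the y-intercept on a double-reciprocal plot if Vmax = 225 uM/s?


y-intercept = 1/Vmax
= 1/225
= 0.0044 s/uM

0.0044 s/uM


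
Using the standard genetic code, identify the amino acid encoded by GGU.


Standard genetic code lookup.
Codon GGU -> Gly

Gly


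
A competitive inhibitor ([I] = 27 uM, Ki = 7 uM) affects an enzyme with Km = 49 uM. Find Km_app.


Km_app = Km * (1 + [I]/Ki)
Km_app = 49 * (1 + 27/7)
Km_app = 238.0 uM

238.0 uM


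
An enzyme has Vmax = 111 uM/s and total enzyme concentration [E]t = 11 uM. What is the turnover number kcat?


kcat = Vmax / [E]t
kcat = 111 / 11
kcat = 10.0909 s^-1

10.0909 s^-1


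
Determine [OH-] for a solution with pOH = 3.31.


[OH-] = 10^(-pOH)
[OH-] = 10^(-3.31)
[OH-] = 4.898e-04 M

4.898e-04 M


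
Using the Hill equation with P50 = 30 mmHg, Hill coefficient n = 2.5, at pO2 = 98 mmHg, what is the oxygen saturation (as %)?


Y = pO2^n / (P50^n + pO2^n)
Y = 98^2.5 / (30^2.5 + 98^2.5)
Y = 95.07%

95.07%


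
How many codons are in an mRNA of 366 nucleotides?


codons = nucleotides / 3
codons = 366 / 3 = 122

122


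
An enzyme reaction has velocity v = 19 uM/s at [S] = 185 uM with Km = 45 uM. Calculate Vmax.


Vmax = v * (Km + [S]) / [S]
Vmax = 19 * (45 + 185) / 185
Vmax = 23.6216 uM/s

23.6216 uM/s


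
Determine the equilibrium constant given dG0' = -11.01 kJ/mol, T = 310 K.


Keq = exp(-dG0 * 1000 / (R * T))
Keq = exp(-(-11.01) * 1000 / (8.314 * 310))
Keq = 71.6538

71.6538


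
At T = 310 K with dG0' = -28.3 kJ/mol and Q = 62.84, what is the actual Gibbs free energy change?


dG = dG0' + RT * ln(Q) / 1000
dG = -28.3 + 8.314 * 310 * ln(62.84) / 1000
dG = -17.6283 kJ/mol

-17.6283 kJ/mol


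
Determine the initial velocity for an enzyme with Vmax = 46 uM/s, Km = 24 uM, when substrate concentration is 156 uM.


v = Vmax * [S] / (Km + [S])
v = 46 * 156 / (24 + 156)
v = 39.8667 uM/s

39.8667 uM/s


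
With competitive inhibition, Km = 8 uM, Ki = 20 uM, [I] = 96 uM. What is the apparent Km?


Km_app = Km * (1 + [I]/Ki)
Km_app = 8 * (1 + 96/20)
Km_app = 46.4 uM

46.4 uM


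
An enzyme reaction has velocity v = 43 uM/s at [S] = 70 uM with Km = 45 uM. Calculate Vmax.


Vmax = v * (Km + [S]) / [S]
Vmax = 43 * (45 + 70) / 70
Vmax = 70.6429 uM/s

70.6429 uM/s


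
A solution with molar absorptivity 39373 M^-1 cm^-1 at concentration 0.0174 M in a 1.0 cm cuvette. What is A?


A = epsilon * c * l
A = 39373 * 0.0174 * 1.0
A = 685.0902

685.0902


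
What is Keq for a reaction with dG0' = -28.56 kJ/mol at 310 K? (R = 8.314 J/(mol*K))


Keq = exp(-dG0 * 1000 / (R * T))
Keq = exp(-(-28.56) * 1000 / (8.314 * 310))
Keq = 64938.2591

64938.2591


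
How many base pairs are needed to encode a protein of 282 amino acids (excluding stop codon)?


Each amino acid = 1 codon = 3 bp
bp = 282 * 3 = 846 bp

846 bp


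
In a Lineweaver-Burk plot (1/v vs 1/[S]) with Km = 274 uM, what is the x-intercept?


x-intercept = -1/Km
= -1/274
= -0.0036 1/uM

-0.0036 1/uM


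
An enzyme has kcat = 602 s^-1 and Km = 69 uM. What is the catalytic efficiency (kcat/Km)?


Catalytic efficiency = kcat / Km
= 602 / 69
= 8.7246 uM^-1*s^-1

8.7246 uM^-1*s^-1


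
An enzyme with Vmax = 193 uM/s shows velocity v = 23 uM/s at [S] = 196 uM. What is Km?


Km = [S] * (Vmax - v) / v
Km = 196 * (193 - 23) / 23
Km = 1448.6957 uM

1448.6957 uM


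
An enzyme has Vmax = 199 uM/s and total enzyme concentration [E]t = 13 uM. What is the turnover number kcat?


kcat = Vmax / [E]t
kcat = 199 / 13
kcat = 15.3077 s^-1

15.3077 s^-1


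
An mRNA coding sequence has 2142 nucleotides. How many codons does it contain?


codons = nucleotides / 3
codons = 2142 / 3 = 714

714


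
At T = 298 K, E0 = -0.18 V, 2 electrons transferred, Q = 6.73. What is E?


E = E0 - (RT/nF) * ln(Q)
E = -0.18 - (8.314 * 298 / (2 * 96485)) * ln(6.73)
E = -0.2045 V

-0.2045 V


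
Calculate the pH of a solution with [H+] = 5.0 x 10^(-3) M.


pH = -log10([H+])
pH = -log10(5.0 x 10^(-3))
pH = 2.301

2.301


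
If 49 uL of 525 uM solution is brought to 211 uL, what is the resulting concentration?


C2 = C1 * V1 / V2
C2 = 525 * 49 / 211
C2 = 121.9194 uM

121.9194 uM


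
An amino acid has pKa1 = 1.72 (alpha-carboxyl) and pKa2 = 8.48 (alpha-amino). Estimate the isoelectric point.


pI = (pKa1 + pKa2) / 2
pI = (1.72 + 8.48) / 2
pI = 5.1

5.1


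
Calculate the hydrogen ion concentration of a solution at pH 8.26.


[H+] = 10^(-pH)
[H+] = 10^(-8.26)
[H+] = 5.495e-09 M

5.495e-09 M


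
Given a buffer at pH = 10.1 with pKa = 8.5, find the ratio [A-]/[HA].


[A-]/[HA] = 10^(pH - pKa)
= 10^(10.1 - 8.5)
= 39.8107

39.8107


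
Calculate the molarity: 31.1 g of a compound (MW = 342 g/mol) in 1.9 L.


C = (mass / MW) / volume
C = (31.1 / 342) / 1.9
C = 0.0479 M

0.0479 M


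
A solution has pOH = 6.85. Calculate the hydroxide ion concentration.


[OH-] = 10^(-pOH)
[OH-] = 10^(-6.85)
[OH-] = 1.413e-07 M

1.413e-07 M


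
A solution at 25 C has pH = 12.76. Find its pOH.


pOH = 14 - pH
pOH = 14 - 12.76
pOH = 1.24

1.24


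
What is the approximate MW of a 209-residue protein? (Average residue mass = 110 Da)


MW = n_residues * 110 Da
MW = 209 * 110
MW = 22990 Da

22990 Da


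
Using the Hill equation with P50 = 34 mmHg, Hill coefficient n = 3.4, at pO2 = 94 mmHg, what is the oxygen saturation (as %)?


Y = pO2^n / (P50^n + pO2^n)
Y = 94^3.4 / (34^3.4 + 94^3.4)
Y = 96.95%

96.95%


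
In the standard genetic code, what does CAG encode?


Standard genetic code lookup.
Codon CAG -> Gln

Gln


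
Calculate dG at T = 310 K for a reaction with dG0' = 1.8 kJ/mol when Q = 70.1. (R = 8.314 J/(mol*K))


dG = dG0' + RT * ln(Q) / 1000
dG = 1.8 + 8.314 * 310 * ln(70.1) / 1000
dG = 12.7535 kJ/mol

12.7535 kJ/mol


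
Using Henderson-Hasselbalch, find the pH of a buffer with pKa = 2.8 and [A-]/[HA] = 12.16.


pH = pKa + log10([A-]/[HA])
pH = 2.8 + log10(12.16)
pH = 3.8849

3.8849


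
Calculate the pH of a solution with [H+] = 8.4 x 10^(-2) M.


pH = -log10([H+])
pH = -log10(8.4 x 10^(-2))
pH = 1.0757

1.0757


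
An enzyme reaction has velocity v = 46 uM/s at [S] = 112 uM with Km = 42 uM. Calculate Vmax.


Vmax = v * (Km + [S]) / [S]
Vmax = 46 * (42 + 112) / 112
Vmax = 63.25 uM/s

63.25 uM/s


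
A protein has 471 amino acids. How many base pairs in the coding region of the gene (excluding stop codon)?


Each amino acid = 1 codon = 3 bp
bp = 471 * 3 = 1413 bp

1413 bp


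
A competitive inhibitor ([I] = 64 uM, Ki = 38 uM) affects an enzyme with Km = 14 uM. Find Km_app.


Km_app = Km * (1 + [I]/Ki)
Km_app = 14 * (1 + 64/38)
Km_app = 37.5789 uM

37.5789 uM


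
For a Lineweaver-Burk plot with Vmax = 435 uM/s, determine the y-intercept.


y-intercept = 1/Vmax
= 1/435
= 0.0023 s/uM

0.0023 s/uM


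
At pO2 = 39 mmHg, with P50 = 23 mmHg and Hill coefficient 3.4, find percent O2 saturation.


Y = pO2^n / (P50^n + pO2^n)
Y = 39^3.4 / (23^3.4 + 39^3.4)
Y = 85.76%

85.76%


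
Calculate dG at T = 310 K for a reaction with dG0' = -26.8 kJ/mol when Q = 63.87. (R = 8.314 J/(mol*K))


dG = dG0' + RT * ln(Q) / 1000
dG = -26.8 + 8.314 * 310 * ln(63.87) / 1000
dG = -16.0864 kJ/mol

-16.0864 kJ/mol


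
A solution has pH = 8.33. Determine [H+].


[H+] = 10^(-pH)
[H+] = 10^(-8.33)
[H+] = 4.677e-09 M

4.677e-09 M


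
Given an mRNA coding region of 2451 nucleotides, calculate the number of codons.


codons = nucleotides / 3
codons = 2451 / 3 = 817

817


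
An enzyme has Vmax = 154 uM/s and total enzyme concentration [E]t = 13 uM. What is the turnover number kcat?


kcat = Vmax / [E]t
kcat = 154 / 13
kcat = 11.8462 s^-1

11.8462 s^-1


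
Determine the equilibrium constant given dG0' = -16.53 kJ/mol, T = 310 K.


Keq = exp(-dG0 * 1000 / (R * T))
Keq = exp(-(-16.53) * 1000 / (8.314 * 310))
Keq = 610.0795

610.0795


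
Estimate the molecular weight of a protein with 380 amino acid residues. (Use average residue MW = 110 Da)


MW = n_residues * 110 Da
MW = 380 * 110
MW = 41800 Da

41800 Da


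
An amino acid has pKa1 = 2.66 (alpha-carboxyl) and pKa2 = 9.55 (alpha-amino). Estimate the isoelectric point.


pI = (pKa1 + pKa2) / 2
pI = (2.66 + 9.55) / 2
pI = 6.105

6.105


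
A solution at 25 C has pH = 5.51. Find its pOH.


pOH = 14 - pH
pOH = 14 - 5.51
pOH = 8.49

8.49


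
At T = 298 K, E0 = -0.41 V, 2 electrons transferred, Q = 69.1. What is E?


E = E0 - (RT/nF) * ln(Q)
E = -0.41 - (8.314 * 298 / (2 * 96485)) * ln(69.1)
E = -0.4644 V

-0.4644 V


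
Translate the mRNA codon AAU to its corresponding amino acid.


Standard genetic code lookup.
Codon AAU -> Asn

Asn


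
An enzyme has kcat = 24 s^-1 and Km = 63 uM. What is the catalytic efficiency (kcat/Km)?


Catalytic efficiency = kcat / Km
= 24 / 63
= 0.381 uM^-1*s^-1

0.381 uM^-1*s^-1


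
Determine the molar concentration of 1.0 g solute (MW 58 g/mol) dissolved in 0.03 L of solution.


C = (mass / MW) / volume
C = (1.0 / 58) / 0.03
C = 0.5747 M

0.5747 M


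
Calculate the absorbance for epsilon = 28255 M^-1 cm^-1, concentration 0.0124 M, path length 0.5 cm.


A = epsilon * c * l
A = 28255 * 0.0124 * 0.5
A = 175.181

175.181


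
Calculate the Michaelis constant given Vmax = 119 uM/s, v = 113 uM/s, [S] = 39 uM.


Km = [S] * (Vmax - v) / v
Km = 39 * (119 - 113) / 113
Km = 2.0708 uM

2.0708 uM


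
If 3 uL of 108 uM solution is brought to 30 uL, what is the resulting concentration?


C2 = C1 * V1 / V2
C2 = 108 * 3 / 30
C2 = 10.8 uM

10.8 uM


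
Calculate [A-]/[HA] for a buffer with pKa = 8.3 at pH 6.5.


[A-]/[HA] = 10^(pH - pKa)
= 10^(6.5 - 8.3)
= 0.0158

0.0158


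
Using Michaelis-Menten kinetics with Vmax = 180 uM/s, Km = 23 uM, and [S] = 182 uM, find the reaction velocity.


v = Vmax * [S] / (Km + [S])
v = 180 * 182 / (23 + 182)
v = 159.8049 uM/s

159.8049 uM/s


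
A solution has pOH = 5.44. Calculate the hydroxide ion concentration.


[OH-] = 10^(-pOH)
[OH-] = 10^(-5.44)
[OH-] = 3.631e-06 M

3.631e-06 M


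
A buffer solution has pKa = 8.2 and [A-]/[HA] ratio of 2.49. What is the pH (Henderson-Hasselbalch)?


pH = pKa + log10([A-]/[HA])
pH = 8.2 + log10(2.49)
pH = 8.5962

8.5962


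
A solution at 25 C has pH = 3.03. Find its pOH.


pOH = 14 - pH
pOH = 14 - 3.03
pOH = 10.97

10.97


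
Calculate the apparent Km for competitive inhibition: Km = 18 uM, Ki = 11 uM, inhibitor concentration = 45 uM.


Km_app = Km * (1 + [I]/Ki)
Km_app = 18 * (1 + 45/11)
Km_app = 91.6364 uM

91.6364 uM


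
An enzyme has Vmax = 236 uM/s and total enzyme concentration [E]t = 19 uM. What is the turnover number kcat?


kcat = Vmax / [E]t
kcat = 236 / 19
kcat = 12.4211 s^-1

12.4211 s^-1


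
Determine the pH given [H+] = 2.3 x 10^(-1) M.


pH = -log10([H+])
pH = -log10(2.3 x 10^(-1))
pH = 0.6383

0.6383


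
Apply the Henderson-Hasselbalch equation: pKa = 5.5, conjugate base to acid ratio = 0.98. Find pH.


pH = pKa + log10([A-]/[HA])
pH = 5.5 + log10(0.98)
pH = 5.4912

5.4912


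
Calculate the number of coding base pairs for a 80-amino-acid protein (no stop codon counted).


Each amino acid = 1 codon = 3 bp
bp = 80 * 3 = 240 bp

240 bp


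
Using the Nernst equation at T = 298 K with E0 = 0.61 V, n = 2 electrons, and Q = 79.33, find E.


E = E0 - (RT/nF) * ln(Q)
E = 0.61 - (8.314 * 298 / (2 * 96485)) * ln(79.33)
E = 0.5538 V

0.5538 V


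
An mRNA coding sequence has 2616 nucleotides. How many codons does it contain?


codons = nucleotides / 3
codons = 2616 / 3 = 872

872


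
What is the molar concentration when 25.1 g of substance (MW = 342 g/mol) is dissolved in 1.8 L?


C = (mass / MW) / volume
C = (25.1 / 342) / 1.8
C = 0.0408 M

0.0408 M


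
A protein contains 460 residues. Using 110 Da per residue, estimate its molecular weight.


MW = n_residues * 110 Da
MW = 460 * 110
MW = 50600 Da

50600 Da


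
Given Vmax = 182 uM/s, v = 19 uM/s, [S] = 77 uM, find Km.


Km = [S] * (Vmax - v) / v
Km = 77 * (182 - 19) / 19
Km = 660.5789 uM

660.5789 uM


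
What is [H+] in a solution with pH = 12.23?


[H+] = 10^(-pH)
[H+] = 10^(-12.23)
[H+] = 5.888e-13 M

5.888e-13 M


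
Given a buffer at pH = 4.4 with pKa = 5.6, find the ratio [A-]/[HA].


[A-]/[HA] = 10^(pH - pKa)
= 10^(4.4 - 5.6)
= 0.0631

0.0631


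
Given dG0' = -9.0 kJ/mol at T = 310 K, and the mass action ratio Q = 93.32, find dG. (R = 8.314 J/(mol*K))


dG = dG0' + RT * ln(Q) / 1000
dG = -9.0 + 8.314 * 310 * ln(93.32) / 1000
dG = 2.6909 kJ/mol

2.6909 kJ/mol


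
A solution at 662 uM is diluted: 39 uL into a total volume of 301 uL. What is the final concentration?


C2 = C1 * V1 / V2
C2 = 662 * 39 / 301
C2 = 85.7741 uM

85.7741 uM


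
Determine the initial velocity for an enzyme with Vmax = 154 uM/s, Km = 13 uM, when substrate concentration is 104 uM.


v = Vmax * [S] / (Km + [S])
v = 154 * 104 / (13 + 104)
v = 136.8889 uM/s

136.8889 uM/s


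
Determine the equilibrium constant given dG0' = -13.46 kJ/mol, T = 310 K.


Keq = exp(-dG0 * 1000 / (R * T))
Keq = exp(-(-13.46) * 1000 / (8.314 * 310))
Keq = 185.3857

185.3857


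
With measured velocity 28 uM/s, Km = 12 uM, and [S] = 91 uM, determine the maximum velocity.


Vmax = v * (Km + [S]) / [S]
Vmax = 28 * (12 + 91) / 91
Vmax = 31.6923 uM/s

31.6923 uM/s


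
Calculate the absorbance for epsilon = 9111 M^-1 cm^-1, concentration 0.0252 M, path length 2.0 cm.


A = epsilon * c * l
A = 9111 * 0.0252 * 2.0
A = 459.1944

459.1944


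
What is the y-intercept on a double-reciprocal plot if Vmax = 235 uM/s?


y-intercept = 1/Vmax
= 1/235
= 0.0043 s/uM

0.0043 s/uM


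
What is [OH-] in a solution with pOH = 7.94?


[OH-] = 10^(-pOH)
[OH-] = 10^(-7.94)
[OH-] = 1.148e-08 M

1.148e-08 M


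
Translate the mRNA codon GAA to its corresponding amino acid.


Standard genetic code lookup.
Codon GAA -> Glu

Glu


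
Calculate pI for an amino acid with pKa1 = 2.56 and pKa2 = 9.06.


pI = (pKa1 + pKa2) / 2
pI = (2.56 + 9.06) / 2
pI = 5.81

5.81


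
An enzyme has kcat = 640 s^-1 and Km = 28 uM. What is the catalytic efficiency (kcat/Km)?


Catalytic efficiency = kcat / Km
= 640 / 28
= 22.8571 uM^-1*s^-1

22.8571 uM^-1*s^-1


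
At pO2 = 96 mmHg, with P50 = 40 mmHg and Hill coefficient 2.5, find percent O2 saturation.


Y = pO2^n / (P50^n + pO2^n)
Y = 96^2.5 / (40^2.5 + 96^2.5)
Y = 89.92%

89.92%


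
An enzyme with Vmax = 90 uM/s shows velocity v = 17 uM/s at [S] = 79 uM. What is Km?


Km = [S] * (Vmax - v) / v
Km = 79 * (90 - 17) / 17
Km = 339.2353 uM

339.2353 uM


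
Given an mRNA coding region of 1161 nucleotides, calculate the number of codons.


codons = nucleotides / 3
codons = 1161 / 3 = 387

387


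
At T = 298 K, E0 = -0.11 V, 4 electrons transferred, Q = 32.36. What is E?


E = E0 - (RT/nF) * ln(Q)
E = -0.11 - (8.314 * 298 / (4 * 96485)) * ln(32.36)
E = -0.1323 V

-0.1323 V


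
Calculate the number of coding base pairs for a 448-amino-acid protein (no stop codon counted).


Each amino acid = 1 codon = 3 bp
bp = 448 * 3 = 1344 bp

1344 bp


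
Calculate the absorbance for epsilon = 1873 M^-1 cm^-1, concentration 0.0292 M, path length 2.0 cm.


A = epsilon * c * l
A = 1873 * 0.0292 * 2.0
A = 109.3832

109.3832


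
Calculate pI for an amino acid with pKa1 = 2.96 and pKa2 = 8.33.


pI = (pKa1 + pKa2) / 2
pI = (2.96 + 8.33) / 2
pI = 5.645

5.645


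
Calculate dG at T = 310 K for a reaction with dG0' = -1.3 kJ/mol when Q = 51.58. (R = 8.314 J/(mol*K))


dG = dG0' + RT * ln(Q) / 1000
dG = -1.3 + 8.314 * 310 * ln(51.58) / 1000
dG = 8.8628 kJ/mol

8.8628 kJ/mol


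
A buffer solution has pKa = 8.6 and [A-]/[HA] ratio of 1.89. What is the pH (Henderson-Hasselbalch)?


pH = pKa + log10([A-]/[HA])
pH = 8.6 + log10(1.89)
pH = 8.8765

8.8765


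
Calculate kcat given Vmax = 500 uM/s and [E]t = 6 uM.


kcat = Vmax / [E]t
kcat = 500 / 6
kcat = 83.3333 s^-1

83.3333 s^-1


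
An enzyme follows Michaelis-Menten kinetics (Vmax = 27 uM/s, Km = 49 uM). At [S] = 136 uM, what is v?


v = Vmax * [S] / (Km + [S])
v = 27 * 136 / (49 + 136)
v = 19.8486 uM/s

19.8486 uM/s


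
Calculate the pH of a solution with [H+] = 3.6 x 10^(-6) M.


pH = -log10([H+])
pH = -log10(3.6 x 10^(-6))
pH = 5.4437

5.4437


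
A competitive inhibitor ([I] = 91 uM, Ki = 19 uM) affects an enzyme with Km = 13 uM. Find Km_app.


Km_app = Km * (1 + [I]/Ki)
Km_app = 13 * (1 + 91/19)
Km_app = 75.2632 uM

75.2632 uM


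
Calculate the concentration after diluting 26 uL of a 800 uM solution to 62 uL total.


C2 = C1 * V1 / V2
C2 = 800 * 26 / 62
C2 = 335.4839 uM

335.4839 uM


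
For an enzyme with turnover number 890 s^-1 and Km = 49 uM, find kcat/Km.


Catalytic efficiency = kcat / Km
= 890 / 49
= 18.1633 uM^-1*s^-1

18.1633 uM^-1*s^-1


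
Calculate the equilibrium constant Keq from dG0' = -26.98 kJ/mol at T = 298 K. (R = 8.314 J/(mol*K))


Keq = exp(-dG0 * 1000 / (R * T))
Keq = exp(-(-26.98) * 1000 / (8.314 * 298))
Keq = 53620.8691

53620.8691


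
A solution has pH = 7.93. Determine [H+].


[H+] = 10^(-pH)
[H+] = 10^(-7.93)
[H+] = 1.175e-08 M

1.175e-08 M


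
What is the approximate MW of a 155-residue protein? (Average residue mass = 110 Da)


MW = n_residues * 110 Da
MW = 155 * 110
MW = 17050 Da

17050 Da


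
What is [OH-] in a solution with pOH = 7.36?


[OH-] = 10^(-pOH)
[OH-] = 10^(-7.36)
[OH-] = 4.365e-08 M

4.365e-08 M


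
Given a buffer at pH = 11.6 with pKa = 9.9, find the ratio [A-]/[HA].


[A-]/[HA] = 10^(pH - pKa)
= 10^(11.6 - 9.9)
= 50.1187

50.1187


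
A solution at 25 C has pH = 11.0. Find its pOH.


pOH = 14 - pH
pOH = 14 - 11.0
pOH = 3.0

3.0


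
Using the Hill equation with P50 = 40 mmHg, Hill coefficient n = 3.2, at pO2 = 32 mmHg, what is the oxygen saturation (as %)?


Y = pO2^n / (P50^n + pO2^n)
Y = 32^3.2 / (40^3.2 + 32^3.2)
Y = 32.87%

32.87%


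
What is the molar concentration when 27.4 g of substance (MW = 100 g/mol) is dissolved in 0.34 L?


C = (mass / MW) / volume
C = (27.4 / 100) / 0.34
C = 0.8059 M

0.8059 M


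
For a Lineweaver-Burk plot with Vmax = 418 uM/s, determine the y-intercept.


y-intercept = 1/Vmax
= 1/418
= 0.0024 s/uM

0.0024 s/uM


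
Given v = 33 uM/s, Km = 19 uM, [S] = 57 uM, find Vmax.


Vmax = v * (Km + [S]) / [S]
Vmax = 33 * (19 + 57) / 57
Vmax = 44.0 uM/s

44.0 uM/s


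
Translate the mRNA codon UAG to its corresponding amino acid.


Standard genetic code lookup.
Codon UAG -> Stop

Stop


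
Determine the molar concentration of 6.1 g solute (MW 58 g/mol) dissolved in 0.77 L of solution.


C = (mass / MW) / volume
C = (6.1 / 58) / 0.77
C = 0.1366 M

0.1366 M


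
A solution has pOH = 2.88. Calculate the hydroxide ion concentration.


[OH-] = 10^(-pOH)
[OH-] = 10^(-2.88)
[OH-] = 0.0013 M

0.0013 M


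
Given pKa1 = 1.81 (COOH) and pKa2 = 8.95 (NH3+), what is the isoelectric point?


pI = (pKa1 + pKa2) / 2
pI = (1.81 + 8.95) / 2
pI = 5.38

5.38


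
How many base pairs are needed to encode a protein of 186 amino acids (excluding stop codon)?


Each amino acid = 1 codon = 3 bp
bp = 186 * 3 = 558 bp

558 bp


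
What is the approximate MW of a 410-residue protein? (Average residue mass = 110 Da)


MW = n_residues * 110 Da
MW = 410 * 110
MW = 45100 Da

45100 Da


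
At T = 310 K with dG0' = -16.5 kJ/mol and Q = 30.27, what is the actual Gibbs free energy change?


dG = dG0' + RT * ln(Q) / 1000
dG = -16.5 + 8.314 * 310 * ln(30.27) / 1000
dG = -7.7109 kJ/mol

-7.7109 kJ/mol


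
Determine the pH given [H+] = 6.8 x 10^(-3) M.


pH = -log10([H+])
pH = -log10(6.8 x 10^(-3))
pH = 2.1675

2.1675


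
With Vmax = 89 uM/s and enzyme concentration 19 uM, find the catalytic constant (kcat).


kcat = Vmax / [E]t
kcat = 89 / 19
kcat = 4.6842 s^-1

4.6842 s^-1


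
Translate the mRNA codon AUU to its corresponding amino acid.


Standard genetic code lookup.
Codon AUU -> Ile

Ile


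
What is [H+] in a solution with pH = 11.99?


[H+] = 10^(-pH)
[H+] = 10^(-11.99)
[H+] = 1.023e-12 M

1.023e-12 M


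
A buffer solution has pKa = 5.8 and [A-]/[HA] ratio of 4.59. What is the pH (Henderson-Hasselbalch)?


pH = pKa + log10([A-]/[HA])
pH = 5.8 + log10(4.59)
pH = 6.4618

6.4618


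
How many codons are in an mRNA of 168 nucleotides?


codons = nucleotides / 3
codons = 168 / 3 = 56

56


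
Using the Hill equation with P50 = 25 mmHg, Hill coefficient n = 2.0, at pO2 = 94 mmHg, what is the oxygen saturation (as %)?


Y = pO2^n / (P50^n + pO2^n)
Y = 94^2.0 / (25^2.0 + 94^2.0)
Y = 93.39%

93.39%


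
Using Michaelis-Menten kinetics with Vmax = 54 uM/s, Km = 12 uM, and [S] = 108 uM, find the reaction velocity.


v = Vmax * [S] / (Km + [S])
v = 54 * 108 / (12 + 108)
v = 48.6 uM/s

48.6 uM/s


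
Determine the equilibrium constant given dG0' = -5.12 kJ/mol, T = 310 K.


Keq = exp(-dG0 * 1000 / (R * T))
Keq = exp(-(-5.12) * 1000 / (8.314 * 310))
Keq = 7.2903

7.2903


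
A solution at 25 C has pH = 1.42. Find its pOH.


pOH = 14 - pH
pOH = 14 - 1.42
pOH = 12.58

12.58


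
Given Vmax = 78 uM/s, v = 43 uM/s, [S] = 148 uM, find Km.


Km = [S] * (Vmax - v) / v
Km = 148 * (78 - 43) / 43
Km = 120.4651 uM

120.4651 uM


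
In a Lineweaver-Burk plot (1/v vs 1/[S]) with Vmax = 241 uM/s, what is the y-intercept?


y-intercept = 1/Vmax
= 1/241
= 0.0041 s/uM

0.0041 s/uM


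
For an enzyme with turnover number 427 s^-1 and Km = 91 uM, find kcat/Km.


Catalytic efficiency = kcat / Km
= 427 / 91
= 4.6923 uM^-1*s^-1

4.6923 uM^-1*s^-1


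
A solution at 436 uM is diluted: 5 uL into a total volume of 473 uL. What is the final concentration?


C2 = C1 * V1 / V2
C2 = 436 * 5 / 473
C2 = 4.6089 uM

4.6089 uM
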